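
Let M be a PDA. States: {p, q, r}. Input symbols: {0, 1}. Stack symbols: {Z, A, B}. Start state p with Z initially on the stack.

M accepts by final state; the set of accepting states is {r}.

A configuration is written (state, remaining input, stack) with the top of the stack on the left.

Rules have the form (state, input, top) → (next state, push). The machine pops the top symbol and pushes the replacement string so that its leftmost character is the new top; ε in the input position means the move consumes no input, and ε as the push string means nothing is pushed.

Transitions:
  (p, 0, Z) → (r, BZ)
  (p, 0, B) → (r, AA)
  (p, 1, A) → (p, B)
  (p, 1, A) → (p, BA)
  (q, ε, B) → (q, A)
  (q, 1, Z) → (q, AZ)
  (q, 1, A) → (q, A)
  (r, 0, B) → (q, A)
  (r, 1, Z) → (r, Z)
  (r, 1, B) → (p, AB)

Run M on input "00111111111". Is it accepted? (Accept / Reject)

No computation consumes all input and reaches a final state.

Reject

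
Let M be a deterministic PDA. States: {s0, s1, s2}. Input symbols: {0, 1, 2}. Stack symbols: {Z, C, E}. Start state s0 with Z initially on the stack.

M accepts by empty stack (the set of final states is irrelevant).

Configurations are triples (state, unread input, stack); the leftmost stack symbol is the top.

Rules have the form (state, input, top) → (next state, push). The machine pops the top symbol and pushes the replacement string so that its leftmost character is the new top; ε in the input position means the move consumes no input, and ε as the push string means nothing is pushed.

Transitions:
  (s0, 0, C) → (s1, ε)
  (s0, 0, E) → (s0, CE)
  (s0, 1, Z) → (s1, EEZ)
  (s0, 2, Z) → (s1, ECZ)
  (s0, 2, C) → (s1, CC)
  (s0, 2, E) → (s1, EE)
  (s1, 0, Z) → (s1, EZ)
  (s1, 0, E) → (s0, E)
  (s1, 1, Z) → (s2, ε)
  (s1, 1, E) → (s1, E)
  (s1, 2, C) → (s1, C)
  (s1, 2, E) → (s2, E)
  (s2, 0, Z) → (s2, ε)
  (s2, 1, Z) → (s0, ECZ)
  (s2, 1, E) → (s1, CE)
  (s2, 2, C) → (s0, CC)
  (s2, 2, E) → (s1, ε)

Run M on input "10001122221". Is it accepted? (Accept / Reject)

Accept

(s0, 10001122221, Z)
  read 1, top Z: go to s1, push EEZ → (s1, 0001122221, EEZ)
  read 0, top E: go to s0, push E → (s0, 001122221, EEZ)
  read 0, top E: go to s0, push CE → (s0, 01122221, CEEZ)
  read 0, top C: go to s1, push ε → (s1, 1122221, EEZ)
  read 1, top E: go to s1, push E → (s1, 122221, EEZ)
  read 1, top E: go to s1, push E → (s1, 22221, EEZ)
  read 2, top E: go to s2, push E → (s2, 2221, EEZ)
  read 2, top E: go to s1, push ε → (s1, 221, EZ)
  read 2, top E: go to s2, push E → (s2, 21, EZ)
  read 2, top E: go to s1, push ε → (s1, 1, Z)
  read 1, top Z: go to s2, push ε → (s2, ε, ε)
All input consumed and the stack is empty.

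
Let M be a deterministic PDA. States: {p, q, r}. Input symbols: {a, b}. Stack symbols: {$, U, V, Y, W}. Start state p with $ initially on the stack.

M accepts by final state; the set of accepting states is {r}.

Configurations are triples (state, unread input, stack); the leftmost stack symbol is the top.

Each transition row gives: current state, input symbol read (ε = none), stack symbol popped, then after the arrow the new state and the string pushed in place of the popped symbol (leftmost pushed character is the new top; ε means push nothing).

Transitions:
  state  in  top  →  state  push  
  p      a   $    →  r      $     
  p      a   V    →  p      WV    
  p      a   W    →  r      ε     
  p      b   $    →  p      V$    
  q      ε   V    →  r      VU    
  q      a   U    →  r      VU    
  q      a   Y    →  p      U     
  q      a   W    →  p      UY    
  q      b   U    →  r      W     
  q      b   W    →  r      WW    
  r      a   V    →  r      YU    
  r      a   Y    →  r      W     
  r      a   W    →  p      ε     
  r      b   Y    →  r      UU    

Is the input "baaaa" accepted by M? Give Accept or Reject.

Accept

(p, baaaa, $) ⊢ (p, aaaa, V$) ⊢ (p, aaa, WV$) ⊢ (r, aa, V$) ⊢ (r, a, YU$) ⊢ (r, ε, WU$)
All input consumed; state r ∈ F.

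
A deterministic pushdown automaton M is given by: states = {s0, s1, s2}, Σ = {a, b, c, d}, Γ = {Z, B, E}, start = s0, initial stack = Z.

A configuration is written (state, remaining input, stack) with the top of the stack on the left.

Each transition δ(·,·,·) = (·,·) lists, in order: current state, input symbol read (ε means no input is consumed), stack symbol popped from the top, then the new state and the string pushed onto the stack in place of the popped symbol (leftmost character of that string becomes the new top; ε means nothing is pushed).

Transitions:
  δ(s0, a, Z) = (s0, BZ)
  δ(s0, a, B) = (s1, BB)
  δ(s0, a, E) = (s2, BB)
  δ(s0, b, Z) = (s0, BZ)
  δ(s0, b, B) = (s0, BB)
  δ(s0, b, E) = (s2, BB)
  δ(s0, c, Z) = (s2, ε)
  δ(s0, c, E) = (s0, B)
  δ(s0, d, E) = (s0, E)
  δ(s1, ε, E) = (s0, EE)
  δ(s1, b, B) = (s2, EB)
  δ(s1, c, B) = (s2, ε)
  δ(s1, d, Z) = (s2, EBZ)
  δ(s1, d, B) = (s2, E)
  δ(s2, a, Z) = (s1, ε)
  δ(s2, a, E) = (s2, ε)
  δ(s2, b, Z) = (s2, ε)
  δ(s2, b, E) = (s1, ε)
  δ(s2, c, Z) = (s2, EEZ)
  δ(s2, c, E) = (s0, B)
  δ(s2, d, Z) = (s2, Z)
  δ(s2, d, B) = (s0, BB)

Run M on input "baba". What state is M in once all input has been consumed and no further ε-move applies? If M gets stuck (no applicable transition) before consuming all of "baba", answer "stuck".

s2

(s0, baba, Z) ⊢ (s0, aba, BZ) ⊢ (s1, ba, BBZ) ⊢ (s2, a, EBBZ) ⊢ (s2, ε, BBZ)
All input consumed; M is in state s2.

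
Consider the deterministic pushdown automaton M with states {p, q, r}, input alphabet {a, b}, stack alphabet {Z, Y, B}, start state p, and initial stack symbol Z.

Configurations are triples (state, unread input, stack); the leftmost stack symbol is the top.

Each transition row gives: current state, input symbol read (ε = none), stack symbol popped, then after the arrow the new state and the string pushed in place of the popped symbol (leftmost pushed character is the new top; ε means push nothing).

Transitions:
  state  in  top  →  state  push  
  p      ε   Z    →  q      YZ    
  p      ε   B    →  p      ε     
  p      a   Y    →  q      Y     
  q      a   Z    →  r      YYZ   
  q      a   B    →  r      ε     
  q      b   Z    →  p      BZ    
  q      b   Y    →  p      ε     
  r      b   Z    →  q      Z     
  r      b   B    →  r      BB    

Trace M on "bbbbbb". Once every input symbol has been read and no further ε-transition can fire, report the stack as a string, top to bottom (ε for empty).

YZ

(p, bbbbbb, Z)
  ε-move, top Z: go to q, push YZ → (q, bbbbbb, YZ)
  read b, top Y: go to p, push ε → (p, bbbbb, Z)
  ε-move, top Z: go to q, push YZ → (q, bbbbb, YZ)
  read b, top Y: go to p, push ε → (p, bbbb, Z)
  ε-move, top Z: go to q, push YZ → (q, bbbb, YZ)
  read b, top Y: go to p, push ε → (p, bbb, Z)
  ε-move, top Z: go to q, push YZ → (q, bbb, YZ)
  read b, top Y: go to p, push ε → (p, bb, Z)
  ε-move, top Z: go to q, push YZ → (q, bb, YZ)
  read b, top Y: go to p, push ε → (p, b, Z)
  ε-move, top Z: go to q, push YZ → (q, b, YZ)
  read b, top Y: go to p, push ε → (p, ε, Z)
  ε-move, top Z: go to q, push YZ → (q, ε, YZ)
All input consumed in state q with stack YZ.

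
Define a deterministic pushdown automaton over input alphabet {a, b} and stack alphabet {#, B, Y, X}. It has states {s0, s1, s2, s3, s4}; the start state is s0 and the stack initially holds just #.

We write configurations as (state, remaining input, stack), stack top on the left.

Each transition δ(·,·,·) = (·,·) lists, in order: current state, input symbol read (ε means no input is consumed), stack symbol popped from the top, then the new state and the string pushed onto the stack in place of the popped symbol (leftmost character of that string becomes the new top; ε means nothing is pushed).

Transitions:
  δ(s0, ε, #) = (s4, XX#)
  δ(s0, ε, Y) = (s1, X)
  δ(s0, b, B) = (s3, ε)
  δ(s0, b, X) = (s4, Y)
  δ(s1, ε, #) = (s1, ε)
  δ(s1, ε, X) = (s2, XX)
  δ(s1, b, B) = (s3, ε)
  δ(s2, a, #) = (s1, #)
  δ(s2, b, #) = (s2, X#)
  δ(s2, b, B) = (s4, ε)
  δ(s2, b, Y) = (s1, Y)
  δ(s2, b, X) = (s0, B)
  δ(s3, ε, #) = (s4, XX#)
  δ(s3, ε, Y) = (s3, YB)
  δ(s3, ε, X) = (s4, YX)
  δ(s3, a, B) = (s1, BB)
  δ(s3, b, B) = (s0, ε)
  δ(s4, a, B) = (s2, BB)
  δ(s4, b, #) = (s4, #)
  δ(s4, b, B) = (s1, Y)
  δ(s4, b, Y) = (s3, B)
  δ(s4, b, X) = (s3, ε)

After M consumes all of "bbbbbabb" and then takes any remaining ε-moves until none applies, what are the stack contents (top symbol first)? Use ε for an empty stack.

XX#

(s0, bbbbbabb, #) ⊢ (s4, bbbbbabb, XX#) ⊢ (s3, bbbbabb, X#) ⊢ (s4, bbbbabb, YX#) ⊢ (s3, bbbabb, BX#) ⊢ (s0, bbabb, X#) ⊢ (s4, babb, Y#) ⊢ (s3, abb, B#) ⊢ (s1, bb, BB#) ⊢ (s3, b, B#) ⊢ (s0, ε, #) ⊢ (s4, ε, XX#)
All input consumed in state s4 with stack XX#.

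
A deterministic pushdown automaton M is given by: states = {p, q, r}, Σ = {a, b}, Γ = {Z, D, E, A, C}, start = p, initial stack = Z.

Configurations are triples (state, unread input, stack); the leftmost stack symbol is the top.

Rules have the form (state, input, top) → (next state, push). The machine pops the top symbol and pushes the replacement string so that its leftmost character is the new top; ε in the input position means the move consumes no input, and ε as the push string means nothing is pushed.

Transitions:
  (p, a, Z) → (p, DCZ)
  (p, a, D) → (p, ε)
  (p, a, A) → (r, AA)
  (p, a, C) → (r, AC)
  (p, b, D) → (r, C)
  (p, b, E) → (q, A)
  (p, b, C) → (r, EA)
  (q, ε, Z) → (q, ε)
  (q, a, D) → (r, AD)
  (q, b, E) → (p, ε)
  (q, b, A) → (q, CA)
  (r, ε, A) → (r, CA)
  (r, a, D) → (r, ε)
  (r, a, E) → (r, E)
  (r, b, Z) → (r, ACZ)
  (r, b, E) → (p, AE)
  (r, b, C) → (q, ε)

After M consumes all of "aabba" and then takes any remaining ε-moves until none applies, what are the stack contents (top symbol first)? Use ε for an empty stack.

CAAEAZ

(p, aabba, Z)
  read a, top Z: go to p, push DCZ → (p, abba, DCZ)
  read a, top D: go to p, push ε → (p, bba, CZ)
  read b, top C: go to r, push EA → (r, ba, EAZ)
  read b, top E: go to p, push AE → (p, a, AEAZ)
  read a, top A: go to r, push AA → (r, ε, AAEAZ)
  ε-move, top A: go to r, push CA → (r, ε, CAAEAZ)
All input consumed in state r with stack CAAEAZ.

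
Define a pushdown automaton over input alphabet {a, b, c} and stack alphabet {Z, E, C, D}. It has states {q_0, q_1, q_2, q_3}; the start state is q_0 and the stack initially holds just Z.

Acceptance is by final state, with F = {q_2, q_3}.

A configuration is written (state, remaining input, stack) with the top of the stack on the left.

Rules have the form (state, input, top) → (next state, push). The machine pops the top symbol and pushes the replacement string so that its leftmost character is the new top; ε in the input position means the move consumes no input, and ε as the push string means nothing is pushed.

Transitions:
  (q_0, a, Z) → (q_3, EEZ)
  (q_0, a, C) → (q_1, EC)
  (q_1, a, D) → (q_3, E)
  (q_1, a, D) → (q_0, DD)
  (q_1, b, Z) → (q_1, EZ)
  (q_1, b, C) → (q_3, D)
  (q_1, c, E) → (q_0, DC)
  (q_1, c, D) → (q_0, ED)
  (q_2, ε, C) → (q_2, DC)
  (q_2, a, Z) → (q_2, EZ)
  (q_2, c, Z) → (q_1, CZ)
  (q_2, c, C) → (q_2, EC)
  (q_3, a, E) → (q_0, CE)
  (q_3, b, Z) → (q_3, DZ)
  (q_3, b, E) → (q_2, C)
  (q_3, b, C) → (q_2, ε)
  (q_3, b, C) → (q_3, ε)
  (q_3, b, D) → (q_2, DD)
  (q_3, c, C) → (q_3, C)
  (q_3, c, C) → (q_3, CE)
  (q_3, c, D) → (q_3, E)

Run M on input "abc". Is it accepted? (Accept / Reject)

Accept

One accepting computation: (q_0, abc, Z) ⊢ (q_3, bc, EEZ) ⊢ (q_2, c, CEZ) ⊢ (q_2, ε, ECEZ)
All input consumed and state q_2 ∈ F.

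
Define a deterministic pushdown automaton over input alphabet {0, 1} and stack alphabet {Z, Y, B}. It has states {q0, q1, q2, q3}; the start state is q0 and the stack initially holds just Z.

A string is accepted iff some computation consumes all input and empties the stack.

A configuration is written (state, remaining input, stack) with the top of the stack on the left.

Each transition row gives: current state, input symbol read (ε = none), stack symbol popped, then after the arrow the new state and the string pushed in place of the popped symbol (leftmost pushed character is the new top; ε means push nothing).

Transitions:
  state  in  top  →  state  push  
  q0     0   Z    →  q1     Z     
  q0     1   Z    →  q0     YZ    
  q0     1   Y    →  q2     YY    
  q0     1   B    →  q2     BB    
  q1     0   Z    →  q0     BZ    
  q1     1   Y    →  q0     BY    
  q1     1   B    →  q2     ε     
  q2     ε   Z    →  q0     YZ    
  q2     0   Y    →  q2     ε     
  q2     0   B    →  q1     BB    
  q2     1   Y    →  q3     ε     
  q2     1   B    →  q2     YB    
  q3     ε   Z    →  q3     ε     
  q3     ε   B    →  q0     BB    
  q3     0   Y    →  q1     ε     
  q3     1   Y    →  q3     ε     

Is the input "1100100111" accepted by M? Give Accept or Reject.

Accept

(q0, 1100100111, Z)
  read 1, top Z: go to q0, push YZ → (q0, 100100111, YZ)
  read 1, top Y: go to q2, push YY → (q2, 00100111, YYZ)
  read 0, top Y: go to q2, push ε → (q2, 0100111, YZ)
  read 0, top Y: go to q2, push ε → (q2, 100111, Z)
  ε-move, top Z: go to q0, push YZ → (q0, 100111, YZ)
  read 1, top Y: go to q2, push YY → (q2, 00111, YYZ)
  read 0, top Y: go to q2, push ε → (q2, 0111, YZ)
  read 0, top Y: go to q2, push ε → (q2, 111, Z)
  ε-move, top Z: go to q0, push YZ → (q0, 111, YZ)
  read 1, top Y: go to q2, push YY → (q2, 11, YYZ)
  read 1, top Y: go to q3, push ε → (q3, 1, YZ)
  read 1, top Y: go to q3, push ε → (q3, ε, Z)
  ε-move, top Z: go to q3, push ε → (q3, ε, ε)
All input consumed and the stack is empty.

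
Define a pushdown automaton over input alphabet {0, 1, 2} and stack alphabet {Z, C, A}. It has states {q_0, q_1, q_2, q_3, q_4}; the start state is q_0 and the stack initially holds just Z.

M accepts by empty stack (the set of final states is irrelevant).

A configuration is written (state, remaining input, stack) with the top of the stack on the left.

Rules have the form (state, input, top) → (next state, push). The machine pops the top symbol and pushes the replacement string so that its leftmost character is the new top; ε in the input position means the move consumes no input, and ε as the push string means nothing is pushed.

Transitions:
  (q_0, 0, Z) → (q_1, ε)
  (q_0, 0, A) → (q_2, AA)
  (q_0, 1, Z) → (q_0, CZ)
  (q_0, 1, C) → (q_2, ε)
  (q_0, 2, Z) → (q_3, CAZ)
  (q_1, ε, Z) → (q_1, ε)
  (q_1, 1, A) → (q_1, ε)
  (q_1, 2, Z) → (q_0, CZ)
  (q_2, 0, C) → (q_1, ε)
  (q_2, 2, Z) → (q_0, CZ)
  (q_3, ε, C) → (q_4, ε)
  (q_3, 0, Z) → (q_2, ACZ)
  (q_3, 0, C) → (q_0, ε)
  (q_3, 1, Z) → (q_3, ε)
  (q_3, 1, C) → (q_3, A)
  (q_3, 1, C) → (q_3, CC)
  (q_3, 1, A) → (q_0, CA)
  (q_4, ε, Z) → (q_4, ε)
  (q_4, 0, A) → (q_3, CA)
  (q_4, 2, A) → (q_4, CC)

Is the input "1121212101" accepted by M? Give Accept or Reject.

Reject

No computation consumes all input and empties the stack.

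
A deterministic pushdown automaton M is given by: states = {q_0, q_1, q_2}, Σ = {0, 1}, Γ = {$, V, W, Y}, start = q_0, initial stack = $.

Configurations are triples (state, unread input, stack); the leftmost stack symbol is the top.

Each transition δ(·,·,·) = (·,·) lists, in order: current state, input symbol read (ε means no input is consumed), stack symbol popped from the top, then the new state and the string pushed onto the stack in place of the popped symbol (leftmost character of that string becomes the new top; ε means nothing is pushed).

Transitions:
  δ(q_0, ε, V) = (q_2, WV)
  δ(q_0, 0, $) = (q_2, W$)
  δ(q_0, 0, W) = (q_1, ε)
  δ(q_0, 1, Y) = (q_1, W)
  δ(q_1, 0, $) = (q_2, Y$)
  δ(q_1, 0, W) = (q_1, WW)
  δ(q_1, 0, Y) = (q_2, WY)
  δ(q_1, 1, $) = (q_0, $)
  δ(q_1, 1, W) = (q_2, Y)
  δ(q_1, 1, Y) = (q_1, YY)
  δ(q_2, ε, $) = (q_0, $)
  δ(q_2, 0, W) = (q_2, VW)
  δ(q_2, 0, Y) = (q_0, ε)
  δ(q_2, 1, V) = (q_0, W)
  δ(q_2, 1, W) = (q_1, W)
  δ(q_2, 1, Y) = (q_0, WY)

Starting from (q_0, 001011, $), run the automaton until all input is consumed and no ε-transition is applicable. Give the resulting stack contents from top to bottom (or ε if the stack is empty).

(q_0, 001011, $)
  read 0, top $: go to q_2, push W$ → (q_2, 01011, W$)
  read 0, top W: go to q_2, push VW → (q_2, 1011, VW$)
  read 1, top V: go to q_0, push W → (q_0, 011, WW$)
  read 0, top W: go to q_1, push ε → (q_1, 11, W$)
  read 1, top W: go to q_2, push Y → (q_2, 1, Y$)
  read 1, top Y: go to q_0, push WY → (q_0, ε, WY$)
All input consumed in state q_0 with stack WY$.

WY$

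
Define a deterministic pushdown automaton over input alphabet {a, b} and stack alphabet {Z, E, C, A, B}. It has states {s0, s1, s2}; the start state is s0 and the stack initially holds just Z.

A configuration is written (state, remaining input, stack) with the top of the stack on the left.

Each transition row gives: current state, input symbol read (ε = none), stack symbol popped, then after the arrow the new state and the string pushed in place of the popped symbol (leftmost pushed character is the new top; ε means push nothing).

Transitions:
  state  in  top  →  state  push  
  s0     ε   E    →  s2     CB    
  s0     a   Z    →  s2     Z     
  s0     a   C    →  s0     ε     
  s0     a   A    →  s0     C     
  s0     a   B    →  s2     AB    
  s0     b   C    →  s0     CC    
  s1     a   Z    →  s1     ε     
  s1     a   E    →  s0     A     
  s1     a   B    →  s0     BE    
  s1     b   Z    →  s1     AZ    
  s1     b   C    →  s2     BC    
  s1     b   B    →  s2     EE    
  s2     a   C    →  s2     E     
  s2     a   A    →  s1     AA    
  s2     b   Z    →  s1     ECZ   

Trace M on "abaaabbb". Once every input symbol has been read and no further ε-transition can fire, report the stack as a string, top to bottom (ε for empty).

CCCCZ

(s0, abaaabbb, Z) ⊢ (s2, baaabbb, Z) ⊢ (s1, aaabbb, ECZ) ⊢ (s0, aabbb, ACZ) ⊢ (s0, abbb, CCZ) ⊢ (s0, bbb, CZ) ⊢ (s0, bb, CCZ) ⊢ (s0, b, CCCZ) ⊢ (s0, ε, CCCCZ)
All input consumed in state s0 with stack CCCCZ.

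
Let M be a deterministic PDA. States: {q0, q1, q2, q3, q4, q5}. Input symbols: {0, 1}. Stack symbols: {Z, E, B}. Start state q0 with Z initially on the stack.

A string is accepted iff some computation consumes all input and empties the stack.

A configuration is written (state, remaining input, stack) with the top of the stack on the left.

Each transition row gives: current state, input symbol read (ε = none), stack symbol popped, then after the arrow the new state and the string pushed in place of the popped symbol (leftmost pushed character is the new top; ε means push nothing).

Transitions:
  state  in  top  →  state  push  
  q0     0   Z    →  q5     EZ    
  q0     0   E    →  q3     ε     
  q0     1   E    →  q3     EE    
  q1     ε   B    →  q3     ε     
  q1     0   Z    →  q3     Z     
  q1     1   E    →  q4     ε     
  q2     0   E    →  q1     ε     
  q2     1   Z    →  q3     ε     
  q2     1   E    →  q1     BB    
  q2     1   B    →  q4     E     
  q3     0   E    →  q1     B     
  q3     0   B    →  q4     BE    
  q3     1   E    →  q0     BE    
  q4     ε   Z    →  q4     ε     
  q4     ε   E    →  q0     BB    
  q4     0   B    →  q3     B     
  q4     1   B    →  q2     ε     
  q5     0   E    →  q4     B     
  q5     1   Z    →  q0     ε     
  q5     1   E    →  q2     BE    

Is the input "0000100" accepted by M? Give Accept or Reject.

(q0, 0000100, Z)
  read 0, top Z: go to q5, push EZ → (q5, 000100, EZ)
  read 0, top E: go to q4, push B → (q4, 00100, BZ)
  read 0, top B: go to q3, push B → (q3, 0100, BZ)
  read 0, top B: go to q4, push BE → (q4, 100, BEZ)
  read 1, top B: go to q2, push ε → (q2, 00, EZ)
  read 0, top E: go to q1, push ε → (q1, 0, Z)
  read 0, top Z: go to q3, push Z → (q3, ε, Z)
All input consumed; stack is Z, not empty, and no further ε-move applies.

Reject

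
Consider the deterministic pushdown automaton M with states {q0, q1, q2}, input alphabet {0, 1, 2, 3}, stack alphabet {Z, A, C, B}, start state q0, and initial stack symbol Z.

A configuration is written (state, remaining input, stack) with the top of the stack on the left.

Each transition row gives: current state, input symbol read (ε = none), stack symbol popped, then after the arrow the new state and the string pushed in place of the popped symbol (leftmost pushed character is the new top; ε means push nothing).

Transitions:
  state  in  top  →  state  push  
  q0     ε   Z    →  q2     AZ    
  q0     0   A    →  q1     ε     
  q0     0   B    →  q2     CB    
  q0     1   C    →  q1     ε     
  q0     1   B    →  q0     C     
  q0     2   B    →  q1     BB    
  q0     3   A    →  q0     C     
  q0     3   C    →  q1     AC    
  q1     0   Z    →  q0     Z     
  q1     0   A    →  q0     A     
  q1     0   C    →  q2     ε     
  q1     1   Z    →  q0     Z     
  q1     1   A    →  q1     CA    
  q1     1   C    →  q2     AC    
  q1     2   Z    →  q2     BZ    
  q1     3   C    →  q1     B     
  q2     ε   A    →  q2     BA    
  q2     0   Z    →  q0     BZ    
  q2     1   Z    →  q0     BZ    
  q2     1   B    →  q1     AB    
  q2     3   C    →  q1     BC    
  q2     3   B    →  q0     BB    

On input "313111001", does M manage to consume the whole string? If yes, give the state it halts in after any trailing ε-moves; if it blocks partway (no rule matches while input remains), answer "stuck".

stuck

(q0, 313111001, Z) ⊢ (q2, 313111001, AZ) ⊢ (q2, 313111001, BAZ) ⊢ (q0, 13111001, BBAZ) ⊢ (q0, 3111001, CBAZ) ⊢ (q1, 111001, ACBAZ) ⊢ (q1, 11001, CACBAZ) ⊢ (q2, 1001, ACACBAZ) ⊢ (q2, 1001, BACACBAZ) ⊢ (q1, 001, ABACACBAZ) ⊢ (q0, 01, ABACACBAZ) ⊢ (q1, 1, BACACBAZ)
No transition for (q1, 1, top B); M blocks with input 1 remaining.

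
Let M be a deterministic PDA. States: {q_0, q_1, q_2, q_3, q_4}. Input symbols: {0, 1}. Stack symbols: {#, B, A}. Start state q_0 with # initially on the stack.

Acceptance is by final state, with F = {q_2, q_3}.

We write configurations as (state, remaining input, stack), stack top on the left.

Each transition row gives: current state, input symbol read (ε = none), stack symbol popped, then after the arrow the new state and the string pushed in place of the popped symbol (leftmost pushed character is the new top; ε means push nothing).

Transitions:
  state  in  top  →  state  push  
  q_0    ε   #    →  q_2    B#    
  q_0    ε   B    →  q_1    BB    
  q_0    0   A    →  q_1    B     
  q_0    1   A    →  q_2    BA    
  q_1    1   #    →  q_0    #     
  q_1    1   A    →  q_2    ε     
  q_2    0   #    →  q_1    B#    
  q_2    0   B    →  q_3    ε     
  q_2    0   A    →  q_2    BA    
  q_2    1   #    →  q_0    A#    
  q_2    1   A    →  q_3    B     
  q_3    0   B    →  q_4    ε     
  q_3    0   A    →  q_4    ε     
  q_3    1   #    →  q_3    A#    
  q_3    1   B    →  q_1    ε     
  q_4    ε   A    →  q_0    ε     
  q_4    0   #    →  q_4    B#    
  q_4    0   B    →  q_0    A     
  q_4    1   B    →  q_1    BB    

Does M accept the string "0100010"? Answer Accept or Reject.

Accept

(q_0, 0100010, #)
  ε-move, top #: go to q_2, push B# → (q_2, 0100010, B#)
  read 0, top B: go to q_3, push ε → (q_3, 100010, #)
  read 1, top #: go to q_3, push A# → (q_3, 00010, A#)
  read 0, top A: go to q_4, push ε → (q_4, 0010, #)
  read 0, top #: go to q_4, push B# → (q_4, 010, B#)
  read 0, top B: go to q_0, push A → (q_0, 10, A#)
  read 1, top A: go to q_2, push BA → (q_2, 0, BA#)
  read 0, top B: go to q_3, push ε → (q_3, ε, A#)
All input consumed; state q_3 ∈ F.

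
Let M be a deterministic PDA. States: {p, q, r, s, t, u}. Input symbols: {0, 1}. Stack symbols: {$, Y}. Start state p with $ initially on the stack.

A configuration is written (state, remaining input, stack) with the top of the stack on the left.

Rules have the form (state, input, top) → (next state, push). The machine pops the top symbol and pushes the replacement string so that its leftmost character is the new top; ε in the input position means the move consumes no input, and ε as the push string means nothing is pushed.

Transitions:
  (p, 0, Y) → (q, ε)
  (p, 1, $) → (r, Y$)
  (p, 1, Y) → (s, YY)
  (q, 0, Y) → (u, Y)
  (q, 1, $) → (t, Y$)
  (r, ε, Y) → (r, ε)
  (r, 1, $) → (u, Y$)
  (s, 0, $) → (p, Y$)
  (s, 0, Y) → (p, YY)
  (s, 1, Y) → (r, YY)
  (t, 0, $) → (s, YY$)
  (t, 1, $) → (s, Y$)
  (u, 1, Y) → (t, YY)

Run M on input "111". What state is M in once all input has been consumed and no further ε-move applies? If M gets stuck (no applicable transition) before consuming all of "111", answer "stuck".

t

(p, 111, $) ⊢ (r, 11, Y$) ⊢ (r, 11, $) ⊢ (u, 1, Y$) ⊢ (t, ε, YY$)
All input consumed; M is in state t.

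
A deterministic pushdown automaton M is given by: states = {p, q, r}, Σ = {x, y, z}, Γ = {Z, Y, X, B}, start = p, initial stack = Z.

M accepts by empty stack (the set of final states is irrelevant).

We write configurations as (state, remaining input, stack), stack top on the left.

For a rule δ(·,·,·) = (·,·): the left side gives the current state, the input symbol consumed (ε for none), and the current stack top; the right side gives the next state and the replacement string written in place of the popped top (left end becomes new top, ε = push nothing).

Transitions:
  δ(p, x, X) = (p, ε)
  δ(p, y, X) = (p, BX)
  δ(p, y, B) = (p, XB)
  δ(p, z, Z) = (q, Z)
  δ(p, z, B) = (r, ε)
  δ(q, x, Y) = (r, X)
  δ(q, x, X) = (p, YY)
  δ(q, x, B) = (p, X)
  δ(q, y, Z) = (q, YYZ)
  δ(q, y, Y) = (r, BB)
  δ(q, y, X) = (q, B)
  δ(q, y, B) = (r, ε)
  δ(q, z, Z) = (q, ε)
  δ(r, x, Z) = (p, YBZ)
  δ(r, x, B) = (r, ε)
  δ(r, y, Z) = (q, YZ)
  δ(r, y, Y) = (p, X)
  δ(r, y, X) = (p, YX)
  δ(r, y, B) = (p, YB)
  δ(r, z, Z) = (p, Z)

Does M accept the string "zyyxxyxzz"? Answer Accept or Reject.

Accept

(p, zyyxxyxzz, Z)
  read z, top Z: go to q, push Z → (q, yyxxyxzz, Z)
  read y, top Z: go to q, push YYZ → (q, yxxyxzz, YYZ)
  read y, top Y: go to r, push BB → (r, xxyxzz, BBYZ)
  read x, top B: go to r, push ε → (r, xyxzz, BYZ)
  read x, top B: go to r, push ε → (r, yxzz, YZ)
  read y, top Y: go to p, push X → (p, xzz, XZ)
  read x, top X: go to p, push ε → (p, zz, Z)
  read z, top Z: go to q, push Z → (q, z, Z)
  read z, top Z: go to q, push ε → (q, ε, ε)
All input consumed and the stack is empty.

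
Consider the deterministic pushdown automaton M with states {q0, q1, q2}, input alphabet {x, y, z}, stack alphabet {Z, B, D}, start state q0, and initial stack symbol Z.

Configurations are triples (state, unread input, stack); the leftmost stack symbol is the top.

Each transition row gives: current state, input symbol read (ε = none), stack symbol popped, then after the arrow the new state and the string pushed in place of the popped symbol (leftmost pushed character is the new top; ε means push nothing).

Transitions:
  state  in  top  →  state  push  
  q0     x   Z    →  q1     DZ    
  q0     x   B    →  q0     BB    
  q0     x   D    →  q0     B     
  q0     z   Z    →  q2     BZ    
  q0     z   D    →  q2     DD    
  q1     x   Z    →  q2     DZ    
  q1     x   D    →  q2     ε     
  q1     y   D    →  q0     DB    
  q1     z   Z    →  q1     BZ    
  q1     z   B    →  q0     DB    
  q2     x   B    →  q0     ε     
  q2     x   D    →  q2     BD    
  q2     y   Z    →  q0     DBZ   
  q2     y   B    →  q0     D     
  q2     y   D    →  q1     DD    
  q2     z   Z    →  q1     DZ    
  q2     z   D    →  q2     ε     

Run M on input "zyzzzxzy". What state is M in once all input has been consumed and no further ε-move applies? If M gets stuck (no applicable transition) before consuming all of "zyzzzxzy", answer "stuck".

stuck

(q0, zyzzzxzy, Z)
  read z, top Z: go to q2, push BZ → (q2, yzzzxzy, BZ)
  read y, top B: go to q0, push D → (q0, zzzxzy, DZ)
  read z, top D: go to q2, push DD → (q2, zzxzy, DDZ)
  read z, top D: go to q2, push ε → (q2, zxzy, DZ)
  read z, top D: go to q2, push ε → (q2, xzy, Z)
No transition for (q2, x, top Z); M blocks with input xzy remaining.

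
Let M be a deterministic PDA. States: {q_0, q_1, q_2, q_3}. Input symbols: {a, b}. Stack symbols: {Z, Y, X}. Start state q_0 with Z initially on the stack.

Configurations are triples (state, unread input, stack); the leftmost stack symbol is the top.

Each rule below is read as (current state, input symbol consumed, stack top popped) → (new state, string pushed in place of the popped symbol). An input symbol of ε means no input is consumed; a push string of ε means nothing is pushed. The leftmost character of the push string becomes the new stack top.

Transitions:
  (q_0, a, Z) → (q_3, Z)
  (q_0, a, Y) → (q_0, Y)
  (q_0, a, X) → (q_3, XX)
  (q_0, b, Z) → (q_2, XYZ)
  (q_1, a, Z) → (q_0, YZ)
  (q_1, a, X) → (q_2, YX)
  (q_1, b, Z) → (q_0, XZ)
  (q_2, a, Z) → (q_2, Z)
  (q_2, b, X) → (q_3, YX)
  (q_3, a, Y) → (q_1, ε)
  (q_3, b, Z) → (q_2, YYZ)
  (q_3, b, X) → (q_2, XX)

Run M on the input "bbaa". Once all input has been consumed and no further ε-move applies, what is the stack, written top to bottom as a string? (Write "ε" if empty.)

YXYZ

(q_0, bbaa, Z)
  read b, top Z: go to q_2, push XYZ → (q_2, baa, XYZ)
  read b, top X: go to q_3, push YX → (q_3, aa, YXYZ)
  read a, top Y: go to q_1, push ε → (q_1, a, XYZ)
  read a, top X: go to q_2, push YX → (q_2, ε, YXYZ)
All input consumed in state q_2 with stack YXYZ.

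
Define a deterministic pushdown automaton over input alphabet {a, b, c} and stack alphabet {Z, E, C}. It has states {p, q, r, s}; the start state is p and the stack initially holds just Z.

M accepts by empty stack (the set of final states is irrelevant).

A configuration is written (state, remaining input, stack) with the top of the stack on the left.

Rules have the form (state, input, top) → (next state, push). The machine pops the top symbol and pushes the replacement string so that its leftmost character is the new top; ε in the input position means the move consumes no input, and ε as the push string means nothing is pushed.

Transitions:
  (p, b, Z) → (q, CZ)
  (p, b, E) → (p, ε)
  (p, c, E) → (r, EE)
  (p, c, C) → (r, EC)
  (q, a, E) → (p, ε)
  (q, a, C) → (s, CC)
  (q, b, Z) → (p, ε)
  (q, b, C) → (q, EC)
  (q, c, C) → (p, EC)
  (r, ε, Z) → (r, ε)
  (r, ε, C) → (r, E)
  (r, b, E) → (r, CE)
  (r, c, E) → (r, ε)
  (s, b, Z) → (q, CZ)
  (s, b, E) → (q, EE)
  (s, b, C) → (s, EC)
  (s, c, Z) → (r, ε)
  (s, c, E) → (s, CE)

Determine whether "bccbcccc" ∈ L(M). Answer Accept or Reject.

Accept

(p, bccbcccc, Z)
  read b, top Z: go to q, push CZ → (q, ccbcccc, CZ)
  read c, top C: go to p, push EC → (p, cbcccc, ECZ)
  read c, top E: go to r, push EE → (r, bcccc, EECZ)
  read b, top E: go to r, push CE → (r, cccc, CEECZ)
  ε-move, top C: go to r, push E → (r, cccc, EEECZ)
  read c, top E: go to r, push ε → (r, ccc, EECZ)
  read c, top E: go to r, push ε → (r, cc, ECZ)
  read c, top E: go to r, push ε → (r, c, CZ)
  ε-move, top C: go to r, push E → (r, c, EZ)
  read c, top E: go to r, push ε → (r, ε, Z)
  ε-move, top Z: go to r, push ε → (r, ε, ε)
All input consumed and the stack is empty.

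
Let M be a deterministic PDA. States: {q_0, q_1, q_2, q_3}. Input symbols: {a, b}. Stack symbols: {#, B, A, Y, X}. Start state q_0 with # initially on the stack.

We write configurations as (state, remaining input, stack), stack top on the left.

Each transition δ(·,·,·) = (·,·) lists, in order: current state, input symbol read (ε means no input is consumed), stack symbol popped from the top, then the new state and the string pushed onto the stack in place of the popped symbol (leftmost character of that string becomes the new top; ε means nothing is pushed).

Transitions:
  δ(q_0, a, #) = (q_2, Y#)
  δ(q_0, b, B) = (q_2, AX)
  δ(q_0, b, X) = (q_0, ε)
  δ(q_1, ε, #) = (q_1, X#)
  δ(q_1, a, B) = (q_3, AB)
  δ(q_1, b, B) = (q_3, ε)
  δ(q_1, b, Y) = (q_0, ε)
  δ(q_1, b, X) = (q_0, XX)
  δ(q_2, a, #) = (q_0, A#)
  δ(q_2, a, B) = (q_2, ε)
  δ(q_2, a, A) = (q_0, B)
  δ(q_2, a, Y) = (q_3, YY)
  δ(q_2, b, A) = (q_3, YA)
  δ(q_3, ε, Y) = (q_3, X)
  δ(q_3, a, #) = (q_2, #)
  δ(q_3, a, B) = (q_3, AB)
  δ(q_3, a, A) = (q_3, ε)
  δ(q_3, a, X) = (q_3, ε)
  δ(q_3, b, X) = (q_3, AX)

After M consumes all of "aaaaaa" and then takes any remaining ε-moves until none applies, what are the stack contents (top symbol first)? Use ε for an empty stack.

(q_0, aaaaaa, #) ⊢ (q_2, aaaaa, Y#) ⊢ (q_3, aaaa, YY#) ⊢ (q_3, aaaa, XY#) ⊢ (q_3, aaa, Y#) ⊢ (q_3, aaa, X#) ⊢ (q_3, aa, #) ⊢ (q_2, a, #) ⊢ (q_0, ε, A#)
All input consumed in state q_0 with stack A#.

A#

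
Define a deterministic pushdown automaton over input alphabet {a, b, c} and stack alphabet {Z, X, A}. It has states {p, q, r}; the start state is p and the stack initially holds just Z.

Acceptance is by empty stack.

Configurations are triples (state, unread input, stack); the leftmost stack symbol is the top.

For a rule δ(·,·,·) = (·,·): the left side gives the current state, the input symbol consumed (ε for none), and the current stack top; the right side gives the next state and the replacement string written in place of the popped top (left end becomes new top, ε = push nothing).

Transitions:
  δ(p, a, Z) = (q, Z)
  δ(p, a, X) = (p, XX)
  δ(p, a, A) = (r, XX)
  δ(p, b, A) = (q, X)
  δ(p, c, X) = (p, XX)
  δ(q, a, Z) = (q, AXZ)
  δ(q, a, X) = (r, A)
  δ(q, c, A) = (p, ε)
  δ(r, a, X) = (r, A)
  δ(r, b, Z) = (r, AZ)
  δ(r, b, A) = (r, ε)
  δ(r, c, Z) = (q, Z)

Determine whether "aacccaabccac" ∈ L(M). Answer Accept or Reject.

Reject

(p, aacccaabccac, Z)
  read a, top Z: go to q, push Z → (q, acccaabccac, Z)
  read a, top Z: go to q, push AXZ → (q, cccaabccac, AXZ)
  read c, top A: go to p, push ε → (p, ccaabccac, XZ)
  read c, top X: go to p, push XX → (p, caabccac, XXZ)
  read c, top X: go to p, push XX → (p, aabccac, XXXZ)
  read a, top X: go to p, push XX → (p, abccac, XXXXZ)
  read a, top X: go to p, push XX → (p, bccac, XXXXXZ)
No transition applies at (p, bccac, XXXXXZ); input not fully consumed.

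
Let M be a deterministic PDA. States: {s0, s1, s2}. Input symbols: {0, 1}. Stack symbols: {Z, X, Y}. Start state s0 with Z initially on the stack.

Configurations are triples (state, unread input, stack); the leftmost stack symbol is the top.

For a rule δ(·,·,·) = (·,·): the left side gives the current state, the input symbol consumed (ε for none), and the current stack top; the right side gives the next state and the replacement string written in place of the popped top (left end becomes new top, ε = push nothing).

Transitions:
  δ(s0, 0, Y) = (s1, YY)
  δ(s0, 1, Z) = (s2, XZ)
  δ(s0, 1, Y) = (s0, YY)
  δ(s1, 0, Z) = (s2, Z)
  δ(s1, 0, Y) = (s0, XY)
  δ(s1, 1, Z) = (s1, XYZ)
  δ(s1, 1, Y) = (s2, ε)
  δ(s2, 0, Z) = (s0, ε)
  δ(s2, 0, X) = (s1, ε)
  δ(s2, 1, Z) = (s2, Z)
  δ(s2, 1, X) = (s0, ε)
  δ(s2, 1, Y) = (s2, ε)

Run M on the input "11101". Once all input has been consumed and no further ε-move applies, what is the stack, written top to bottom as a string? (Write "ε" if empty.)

XYZ

(s0, 11101, Z)
  read 1, top Z: go to s2, push XZ → (s2, 1101, XZ)
  read 1, top X: go to s0, push ε → (s0, 101, Z)
  read 1, top Z: go to s2, push XZ → (s2, 01, XZ)
  read 0, top X: go to s1, push ε → (s1, 1, Z)
  read 1, top Z: go to s1, push XYZ → (s1, ε, XYZ)
All input consumed in state s1 with stack XYZ.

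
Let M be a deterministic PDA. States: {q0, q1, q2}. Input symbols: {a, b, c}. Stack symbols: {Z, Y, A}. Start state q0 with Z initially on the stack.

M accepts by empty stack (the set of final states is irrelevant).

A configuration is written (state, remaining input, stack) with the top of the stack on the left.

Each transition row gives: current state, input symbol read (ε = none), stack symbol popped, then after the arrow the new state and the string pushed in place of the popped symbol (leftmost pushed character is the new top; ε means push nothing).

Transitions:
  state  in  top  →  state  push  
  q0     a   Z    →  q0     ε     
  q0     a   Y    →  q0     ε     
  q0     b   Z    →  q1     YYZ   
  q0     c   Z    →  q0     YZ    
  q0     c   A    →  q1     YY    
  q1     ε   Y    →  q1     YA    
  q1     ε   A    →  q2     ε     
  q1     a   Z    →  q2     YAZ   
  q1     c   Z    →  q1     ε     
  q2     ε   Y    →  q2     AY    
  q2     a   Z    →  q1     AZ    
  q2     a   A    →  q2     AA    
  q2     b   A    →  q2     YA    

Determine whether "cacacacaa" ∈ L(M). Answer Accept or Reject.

Accept

(q0, cacacacaa, Z) ⊢ (q0, acacacaa, YZ) ⊢ (q0, cacacaa, Z) ⊢ (q0, acacaa, YZ) ⊢ (q0, cacaa, Z) ⊢ (q0, acaa, YZ) ⊢ (q0, caa, Z) ⊢ (q0, aa, YZ) ⊢ (q0, a, Z) ⊢ (q0, ε, ε)
All input consumed and the stack is empty.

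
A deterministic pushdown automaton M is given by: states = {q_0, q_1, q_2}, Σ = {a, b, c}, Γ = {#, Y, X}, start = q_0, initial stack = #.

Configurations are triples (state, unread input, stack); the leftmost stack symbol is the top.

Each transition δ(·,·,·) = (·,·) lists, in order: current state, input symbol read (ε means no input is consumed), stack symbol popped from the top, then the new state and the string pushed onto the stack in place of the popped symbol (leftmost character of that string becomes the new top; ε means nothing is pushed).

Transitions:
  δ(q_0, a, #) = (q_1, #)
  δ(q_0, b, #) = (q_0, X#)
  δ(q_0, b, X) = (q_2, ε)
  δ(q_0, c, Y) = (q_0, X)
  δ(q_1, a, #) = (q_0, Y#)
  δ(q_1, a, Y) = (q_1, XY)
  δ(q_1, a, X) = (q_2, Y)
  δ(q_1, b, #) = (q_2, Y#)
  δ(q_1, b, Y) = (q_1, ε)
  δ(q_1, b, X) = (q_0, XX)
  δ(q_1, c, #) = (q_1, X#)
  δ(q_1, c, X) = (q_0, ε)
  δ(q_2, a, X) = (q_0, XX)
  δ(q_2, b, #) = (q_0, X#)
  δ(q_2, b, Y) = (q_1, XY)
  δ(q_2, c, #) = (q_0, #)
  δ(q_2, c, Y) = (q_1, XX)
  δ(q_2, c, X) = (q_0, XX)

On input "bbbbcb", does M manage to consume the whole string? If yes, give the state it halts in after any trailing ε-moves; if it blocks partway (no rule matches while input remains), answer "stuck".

q_0

(q_0, bbbbcb, #)
  read b, top #: go to q_0, push X# → (q_0, bbbcb, X#)
  read b, top X: go to q_2, push ε → (q_2, bbcb, #)
  read b, top #: go to q_0, push X# → (q_0, bcb, X#)
  read b, top X: go to q_2, push ε → (q_2, cb, #)
  read c, top #: go to q_0, push # → (q_0, b, #)
  read b, top #: go to q_0, push X# → (q_0, ε, X#)
All input consumed; M is in state q_0.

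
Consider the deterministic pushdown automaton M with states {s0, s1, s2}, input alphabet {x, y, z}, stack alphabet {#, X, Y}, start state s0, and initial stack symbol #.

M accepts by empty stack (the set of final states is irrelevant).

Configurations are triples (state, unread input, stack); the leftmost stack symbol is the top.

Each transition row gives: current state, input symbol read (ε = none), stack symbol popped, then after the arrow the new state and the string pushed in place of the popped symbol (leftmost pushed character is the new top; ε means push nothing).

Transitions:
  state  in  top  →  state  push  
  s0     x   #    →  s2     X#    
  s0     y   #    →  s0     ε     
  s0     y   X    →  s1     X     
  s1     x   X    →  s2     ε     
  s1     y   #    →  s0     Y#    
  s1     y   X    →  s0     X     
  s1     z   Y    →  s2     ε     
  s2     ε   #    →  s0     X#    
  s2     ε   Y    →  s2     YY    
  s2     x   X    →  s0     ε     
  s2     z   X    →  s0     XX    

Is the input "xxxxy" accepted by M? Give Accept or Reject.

Accept

(s0, xxxxy, #) ⊢ (s2, xxxy, X#) ⊢ (s0, xxy, #) ⊢ (s2, xy, X#) ⊢ (s0, y, #) ⊢ (s0, ε, ε)
All input consumed and the stack is empty.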